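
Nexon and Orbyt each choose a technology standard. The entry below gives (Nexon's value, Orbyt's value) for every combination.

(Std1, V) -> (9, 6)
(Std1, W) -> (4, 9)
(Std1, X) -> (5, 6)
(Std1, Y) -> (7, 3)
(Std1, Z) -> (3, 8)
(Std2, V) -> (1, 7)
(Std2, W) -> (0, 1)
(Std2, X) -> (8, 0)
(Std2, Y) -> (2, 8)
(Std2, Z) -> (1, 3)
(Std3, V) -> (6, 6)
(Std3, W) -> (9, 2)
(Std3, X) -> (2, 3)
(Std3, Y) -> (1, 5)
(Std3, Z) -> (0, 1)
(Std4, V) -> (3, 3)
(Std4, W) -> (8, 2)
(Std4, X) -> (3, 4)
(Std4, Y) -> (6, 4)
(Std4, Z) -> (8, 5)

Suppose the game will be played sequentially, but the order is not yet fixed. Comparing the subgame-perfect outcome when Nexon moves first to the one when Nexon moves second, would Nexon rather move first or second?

If Nexon leads: Orbyt's best replies are Std1→W, Std2→Y, Std3→V, Std4→Z; Nexon's induced payoffs 4, 2, 6, 8; outcome (Std4, Z), payoffs (8, 5).
If Orbyt leads: Nexon's best replies are V→Std1, W→Std3, X→Std2, Y→Std1, Z→Std4; Orbyt's induced payoffs 6, 2, 0, 3, 5; outcome (Std1, V), payoffs (9, 6).
Nexon gets 8 moving first and 9 moving second, so Nexon prefers to move second.

second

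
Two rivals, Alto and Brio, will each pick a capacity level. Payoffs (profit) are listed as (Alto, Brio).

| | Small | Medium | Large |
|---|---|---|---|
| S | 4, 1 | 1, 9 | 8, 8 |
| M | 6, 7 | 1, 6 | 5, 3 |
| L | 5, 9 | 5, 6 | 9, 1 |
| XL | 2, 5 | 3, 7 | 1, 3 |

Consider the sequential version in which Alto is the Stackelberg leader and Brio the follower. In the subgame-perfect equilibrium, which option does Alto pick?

M

Brio best-responds to each possible Alto move:
- S: Brio compares 1, 9, 8 and picks Medium; Alto would get 1.
- M: Brio compares 7, 6, 3 and picks Small; Alto would get 6.
- L: Brio compares 9, 6, 1 and picks Small; Alto would get 5.
- XL: Brio compares 5, 7, 3 and picks Medium; Alto would get 3.
Alto's induced payoffs are 1, 6, 5, 3, so Alto commits to M. Subgame-perfect outcome: (M, Small) with payoffs (6, 7).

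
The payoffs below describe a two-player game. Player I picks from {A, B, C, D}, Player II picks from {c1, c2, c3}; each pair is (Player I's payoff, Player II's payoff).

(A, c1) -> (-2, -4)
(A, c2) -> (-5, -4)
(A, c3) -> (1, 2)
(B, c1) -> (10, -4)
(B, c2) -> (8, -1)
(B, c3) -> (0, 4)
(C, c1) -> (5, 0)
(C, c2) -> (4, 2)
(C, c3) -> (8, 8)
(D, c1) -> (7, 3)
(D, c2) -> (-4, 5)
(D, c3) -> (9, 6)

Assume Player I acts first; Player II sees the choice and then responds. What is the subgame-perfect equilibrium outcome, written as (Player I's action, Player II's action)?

(D, c3)

Player II best-responds to each possible Player I move:
- A: BR = c3, leader payoff 1.
- B: BR = c3, leader payoff 0.
- C: BR = c3, leader payoff 8.
- D: BR = c3, leader payoff 9.
Maximizing over 1, 0, 8, 9, Player I chooses D. Subgame-perfect outcome: (D, c3) with payoffs (9, 6).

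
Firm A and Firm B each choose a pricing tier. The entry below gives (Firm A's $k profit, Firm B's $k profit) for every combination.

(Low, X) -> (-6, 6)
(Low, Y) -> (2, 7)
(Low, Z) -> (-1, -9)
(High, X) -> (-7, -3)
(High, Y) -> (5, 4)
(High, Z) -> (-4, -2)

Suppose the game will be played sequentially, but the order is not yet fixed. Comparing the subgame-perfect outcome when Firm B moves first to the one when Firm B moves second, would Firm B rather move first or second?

If Firm A leads: Firm B's best replies are Low→Y, High→Y; Firm A's induced payoffs 2, 5; outcome (High, Y), payoffs (5, 4).
If Firm B leads: Firm A's best replies are X→Low, Y→High, Z→Low; Firm B's induced payoffs 6, 4, -9; outcome (Low, X), payoffs (-6, 6).
Firm B gets 6 moving first and 4 moving second, so Firm B prefers to move first.

first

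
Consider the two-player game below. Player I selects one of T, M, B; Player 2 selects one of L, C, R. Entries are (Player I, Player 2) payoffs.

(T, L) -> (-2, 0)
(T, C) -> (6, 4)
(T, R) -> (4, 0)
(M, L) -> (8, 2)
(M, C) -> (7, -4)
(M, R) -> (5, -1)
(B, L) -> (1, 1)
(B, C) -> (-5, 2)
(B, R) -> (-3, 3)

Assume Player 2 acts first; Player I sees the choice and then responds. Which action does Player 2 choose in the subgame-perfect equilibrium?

L

Solve by backward induction (Player 2 leads).
- L: BR = M, leader payoff 2.
- C: BR = M, leader payoff -4.
- R: BR = M, leader payoff -1.
Among 2, -4, -1, the best is 2 at L. Subgame-perfect outcome: (M, L) with payoffs (8, 2).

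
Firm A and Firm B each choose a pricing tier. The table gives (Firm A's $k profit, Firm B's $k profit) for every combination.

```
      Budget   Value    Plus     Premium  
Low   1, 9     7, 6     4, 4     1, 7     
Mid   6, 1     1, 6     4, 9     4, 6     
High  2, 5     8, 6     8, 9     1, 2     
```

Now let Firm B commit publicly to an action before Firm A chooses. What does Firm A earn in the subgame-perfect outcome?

Work backward from Firm A's decision.
- Budget: Firm A compares 1, 6, 2 and picks Mid; Firm B would get 1.
- Value: Firm A compares 7, 1, 8 and picks High; Firm B would get 6.
- Plus: Firm A compares 4, 4, 8 and picks High; Firm B would get 9.
- Premium: Firm A compares 1, 4, 1 and picks Mid; Firm B would get 6.
Maximizing over 1, 6, 9, 6, Firm B chooses Plus. Subgame-perfect outcome: (High, Plus) with payoffs (8, 9).

8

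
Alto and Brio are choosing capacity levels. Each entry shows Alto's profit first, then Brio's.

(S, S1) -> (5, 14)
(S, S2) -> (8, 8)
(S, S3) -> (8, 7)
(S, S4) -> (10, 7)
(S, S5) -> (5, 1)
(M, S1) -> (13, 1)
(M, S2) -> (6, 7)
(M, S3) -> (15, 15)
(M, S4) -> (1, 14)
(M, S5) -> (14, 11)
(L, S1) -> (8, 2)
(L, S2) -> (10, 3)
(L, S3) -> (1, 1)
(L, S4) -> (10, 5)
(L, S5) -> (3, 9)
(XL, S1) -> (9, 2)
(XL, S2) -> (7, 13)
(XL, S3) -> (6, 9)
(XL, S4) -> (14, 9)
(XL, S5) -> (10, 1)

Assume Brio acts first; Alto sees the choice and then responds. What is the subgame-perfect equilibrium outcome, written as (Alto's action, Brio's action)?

(M, S3)

Backward induction with Brio moving first.
- S1 → Alto plays M (best of 5, 13, 8, 9); Brio gets 1.
- S2 → Alto plays L (best of 8, 6, 10, 7); Brio gets 3.
- S3 → Alto plays M (best of 8, 15, 1, 6); Brio gets 15.
- S4 → Alto plays XL (best of 10, 1, 10, 14); Brio gets 9.
- S5 → Alto plays M (best of 5, 14, 3, 10); Brio gets 11.
Brio's induced payoffs are 1, 3, 15, 9, 11, so Brio commits to S3. Subgame-perfect outcome: (M, S3) with payoffs (15, 15).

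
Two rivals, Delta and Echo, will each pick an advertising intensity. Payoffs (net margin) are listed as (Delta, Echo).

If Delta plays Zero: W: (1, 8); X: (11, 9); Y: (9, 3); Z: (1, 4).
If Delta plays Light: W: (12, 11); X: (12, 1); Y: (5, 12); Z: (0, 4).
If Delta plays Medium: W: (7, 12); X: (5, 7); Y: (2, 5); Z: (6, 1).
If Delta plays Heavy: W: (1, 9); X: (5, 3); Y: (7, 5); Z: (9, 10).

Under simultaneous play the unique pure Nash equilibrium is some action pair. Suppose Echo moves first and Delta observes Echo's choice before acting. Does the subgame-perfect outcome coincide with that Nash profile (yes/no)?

no

Delta best-responds to each possible Echo move:
- W → Delta plays Light (best of 1, 12, 7, 1); Echo gets 11.
- X → Delta plays Light (best of 11, 12, 5, 5); Echo gets 1.
- Y → Delta plays Zero (best of 9, 5, 2, 7); Echo gets 3.
- Z → Delta plays Heavy (best of 1, 0, 6, 9); Echo gets 10.
Among 11, 1, 3, 10, the best is 11 at W. Subgame-perfect outcome: (Light, W) with payoffs (12, 11).
For the simultaneous game, intersect best replies.
Delta's best replies: W→Light; X→Light; Y→Zero; Z→Heavy.
Echo's best replies: Zero→X; Light→Y; Medium→W; Heavy→Z.
Only (Heavy, Z) has each player best-responding; Nash payoffs (9, 10).
Sequential outcome (Light, W) differs from the Nash profile (Heavy, Z).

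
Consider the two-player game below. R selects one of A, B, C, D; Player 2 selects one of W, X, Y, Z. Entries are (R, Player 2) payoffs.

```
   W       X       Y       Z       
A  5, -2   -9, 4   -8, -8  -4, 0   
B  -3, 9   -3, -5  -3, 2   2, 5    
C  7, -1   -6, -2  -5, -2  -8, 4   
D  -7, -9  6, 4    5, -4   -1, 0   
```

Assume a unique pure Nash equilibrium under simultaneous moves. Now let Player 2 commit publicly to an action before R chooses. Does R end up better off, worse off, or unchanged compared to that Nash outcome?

worse off

Solve by backward induction (Player 2 leads).
- W: BR = C, leader payoff -1.
- X: BR = D, leader payoff 4.
- Y: BR = D, leader payoff -4.
- Z: BR = B, leader payoff 5.
Among -1, 4, -4, 5, the best is 5 at Z. Subgame-perfect outcome: (B, Z) with payoffs (2, 5).
Under simultaneous play:
R's best replies: W→C; X→D; Y→D; Z→B.
Player 2's best replies: A→X; B→W; C→Z; D→X.
The unique mutual best reply is (D, X), giving (6, 4).
R earns 2 sequentially versus 6 at the Nash outcome: worse off.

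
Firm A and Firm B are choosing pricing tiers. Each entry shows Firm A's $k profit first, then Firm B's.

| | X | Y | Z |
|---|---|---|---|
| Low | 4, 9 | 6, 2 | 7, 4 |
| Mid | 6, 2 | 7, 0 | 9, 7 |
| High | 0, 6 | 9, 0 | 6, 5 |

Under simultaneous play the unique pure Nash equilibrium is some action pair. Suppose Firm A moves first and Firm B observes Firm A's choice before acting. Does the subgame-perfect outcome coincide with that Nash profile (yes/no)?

Work backward from Firm B's decision.
- Low → Firm B plays X (best of 9, 2, 4); Firm A gets 4.
- Mid → Firm B plays Z (best of 2, 0, 7); Firm A gets 9.
- High → Firm B plays X (best of 6, 0, 5); Firm A gets 0.
Among 4, 9, 0, the best is 9 at Mid. Subgame-perfect outcome: (Mid, Z) with payoffs (9, 7).
Now find the simultaneous Nash equilibrium.
Firm A's best replies: X→Mid; Y→High; Z→Mid.
Firm B's best replies: Low→X; Mid→Z; High→X.
The unique mutual best reply is (Mid, Z), giving (9, 7).
Sequential outcome (Mid, Z) coincides with the Nash profile (Mid, Z).

yes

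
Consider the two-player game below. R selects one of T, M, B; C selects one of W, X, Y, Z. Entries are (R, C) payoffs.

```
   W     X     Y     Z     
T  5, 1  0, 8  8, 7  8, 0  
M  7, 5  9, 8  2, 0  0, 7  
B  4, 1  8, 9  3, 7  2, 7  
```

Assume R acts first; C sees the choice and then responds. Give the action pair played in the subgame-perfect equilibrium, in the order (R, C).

C best-responds to each possible R move:
- T: BR = X, leader payoff 0.
- M: BR = X, leader payoff 9.
- B: BR = X, leader payoff 8.
Maximizing over 0, 9, 8, R chooses M. Subgame-perfect outcome: (M, X) with payoffs (9, 8).

(M, X)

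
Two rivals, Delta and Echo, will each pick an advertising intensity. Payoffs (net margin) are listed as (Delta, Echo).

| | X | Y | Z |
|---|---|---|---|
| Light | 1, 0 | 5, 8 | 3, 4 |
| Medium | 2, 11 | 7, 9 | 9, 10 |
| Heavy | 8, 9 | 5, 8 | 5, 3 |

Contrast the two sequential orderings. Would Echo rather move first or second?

first

If Delta leads: Echo's best replies are Light→Y, Medium→X, Heavy→X; Delta's induced payoffs 5, 2, 8; outcome (Heavy, X), payoffs (8, 9).
If Echo leads: Delta's best replies are X→Heavy, Y→Medium, Z→Medium; Echo's induced payoffs 9, 9, 10; outcome (Medium, Z), payoffs (9, 10).
Echo gets 10 moving first and 9 moving second, so Echo prefers to move first.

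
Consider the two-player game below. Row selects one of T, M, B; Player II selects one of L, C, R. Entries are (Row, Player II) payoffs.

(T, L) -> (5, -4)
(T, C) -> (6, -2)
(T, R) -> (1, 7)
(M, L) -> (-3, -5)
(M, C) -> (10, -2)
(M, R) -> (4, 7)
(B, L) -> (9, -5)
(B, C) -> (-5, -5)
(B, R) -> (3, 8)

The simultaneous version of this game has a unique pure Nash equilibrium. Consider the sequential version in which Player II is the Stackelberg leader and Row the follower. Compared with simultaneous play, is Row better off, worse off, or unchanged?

unchanged

Backward induction with Player II moving first.
- L: Row compares 5, -3, 9 and picks B; Player II would get -5.
- C: Row compares 6, 10, -5 and picks M; Player II would get -2.
- R: Row compares 1, 4, 3 and picks M; Player II would get 7.
Player II's induced payoffs are -5, -2, 7, so Player II commits to R. Subgame-perfect outcome: (M, R) with payoffs (4, 7).
Now find the simultaneous Nash equilibrium.
Row's best replies: L→B; C→M; R→M.
Player II's best replies: T→R; M→R; B→R.
The unique mutual best reply is (M, R), giving (4, 7).
Row earns 4 sequentially versus 4 at the Nash outcome: unchanged.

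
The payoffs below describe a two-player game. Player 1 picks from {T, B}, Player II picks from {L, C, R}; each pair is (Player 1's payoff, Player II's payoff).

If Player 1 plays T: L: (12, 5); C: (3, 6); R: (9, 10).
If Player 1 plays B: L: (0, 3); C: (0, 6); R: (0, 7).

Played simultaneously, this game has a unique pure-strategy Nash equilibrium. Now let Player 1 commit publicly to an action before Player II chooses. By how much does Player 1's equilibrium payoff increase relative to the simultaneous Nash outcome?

Solve by backward induction (Player 1 leads).
- T: Player II compares 5, 6, 10 and picks R; Player 1 would get 9.
- B: Player II compares 3, 6, 7 and picks R; Player 1 would get 0.
Player 1's induced payoffs are 9, 0, so Player 1 commits to T. Subgame-perfect outcome: (T, R) with payoffs (9, 10).
For the simultaneous game, intersect best replies.
Player 1's best replies: L→T; C→T; R→T.
Player II's best replies: T→R; B→R.
Only (T, R) has each player best-responding; Nash payoffs (9, 10).
Player 1's commitment gain: 9 − 9 = 0.

0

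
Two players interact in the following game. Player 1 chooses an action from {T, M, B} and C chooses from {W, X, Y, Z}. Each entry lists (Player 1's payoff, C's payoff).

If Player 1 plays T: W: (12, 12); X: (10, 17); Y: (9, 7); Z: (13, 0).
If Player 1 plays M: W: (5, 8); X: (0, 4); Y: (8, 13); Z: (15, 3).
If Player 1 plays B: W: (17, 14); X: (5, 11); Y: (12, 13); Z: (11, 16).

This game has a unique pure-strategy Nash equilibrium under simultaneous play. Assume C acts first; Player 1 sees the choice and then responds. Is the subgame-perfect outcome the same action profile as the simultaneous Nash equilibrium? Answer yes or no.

yes

Solve by backward induction (C leads).
- W: BR = B, leader payoff 14.
- X: BR = T, leader payoff 17.
- Y: BR = B, leader payoff 13.
- Z: BR = M, leader payoff 3.
C's induced payoffs are 14, 17, 13, 3, so C commits to X. Subgame-perfect outcome: (T, X) with payoffs (10, 17).
Now find the simultaneous Nash equilibrium.
Player 1's best replies: W→B; X→T; Y→B; Z→M.
C's best replies: T→X; M→Y; B→Z.
The unique mutual best reply is (T, X), giving (10, 17).
Sequential outcome (T, X) coincides with the Nash profile (T, X).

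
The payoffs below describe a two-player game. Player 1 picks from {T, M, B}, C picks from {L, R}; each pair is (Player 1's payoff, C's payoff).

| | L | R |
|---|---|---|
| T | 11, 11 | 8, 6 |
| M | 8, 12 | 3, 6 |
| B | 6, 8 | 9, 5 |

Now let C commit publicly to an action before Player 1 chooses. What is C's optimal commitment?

L

Work backward from Player 1's decision.
- L: BR = T, leader payoff 11.
- R: BR = B, leader payoff 5.
Among 11, 5, the best is 11 at L. Subgame-perfect outcome: (T, L) with payoffs (11, 11).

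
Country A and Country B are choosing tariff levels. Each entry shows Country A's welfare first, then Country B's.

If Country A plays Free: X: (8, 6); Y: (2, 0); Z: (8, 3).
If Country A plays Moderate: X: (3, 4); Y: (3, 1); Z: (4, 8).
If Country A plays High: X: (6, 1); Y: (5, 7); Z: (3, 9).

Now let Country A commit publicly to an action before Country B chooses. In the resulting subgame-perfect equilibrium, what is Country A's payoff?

Backward induction with Country A moving first.
- Free: BR = X, leader payoff 8.
- Moderate: BR = Z, leader payoff 4.
- High: BR = Z, leader payoff 3.
Maximizing over 8, 4, 3, Country A chooses Free. Subgame-perfect outcome: (Free, X) with payoffs (8, 6).

8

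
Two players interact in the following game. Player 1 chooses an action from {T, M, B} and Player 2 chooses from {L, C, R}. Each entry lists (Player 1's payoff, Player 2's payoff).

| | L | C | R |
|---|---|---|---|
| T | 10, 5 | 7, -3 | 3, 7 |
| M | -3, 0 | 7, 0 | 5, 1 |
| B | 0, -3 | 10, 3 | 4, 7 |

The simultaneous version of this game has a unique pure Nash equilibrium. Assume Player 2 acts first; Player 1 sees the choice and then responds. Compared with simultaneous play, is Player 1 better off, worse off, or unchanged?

Solve by backward induction (Player 2 leads).
- L: BR = T, leader payoff 5.
- C: BR = B, leader payoff 3.
- R: BR = M, leader payoff 1.
Maximizing over 5, 3, 1, Player 2 chooses L. Subgame-perfect outcome: (T, L) with payoffs (10, 5).
For the simultaneous game, intersect best replies.
Player 1's best replies: L→T; C→B; R→M.
Player 2's best replies: T→R; M→R; B→R.
The unique mutual best reply is (M, R), giving (5, 1).
Player 1 earns 10 sequentially versus 5 at the Nash outcome: better off.

better off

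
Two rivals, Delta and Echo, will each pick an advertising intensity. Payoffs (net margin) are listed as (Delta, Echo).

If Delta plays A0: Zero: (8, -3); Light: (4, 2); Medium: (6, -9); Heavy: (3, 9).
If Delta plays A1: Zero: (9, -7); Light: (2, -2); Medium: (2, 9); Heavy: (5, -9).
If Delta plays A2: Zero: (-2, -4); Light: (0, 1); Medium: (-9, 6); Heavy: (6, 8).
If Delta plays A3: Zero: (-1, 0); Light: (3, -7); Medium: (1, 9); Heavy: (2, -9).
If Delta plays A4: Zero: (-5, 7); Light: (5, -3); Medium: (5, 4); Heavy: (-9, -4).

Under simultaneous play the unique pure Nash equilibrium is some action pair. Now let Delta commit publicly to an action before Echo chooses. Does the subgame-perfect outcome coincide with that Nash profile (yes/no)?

yes

Backward induction with Delta moving first.
- A0 → Echo plays Heavy (best of -3, 2, -9, 9); Delta gets 3.
- A1 → Echo plays Medium (best of -7, -2, 9, -9); Delta gets 2.
- A2 → Echo plays Heavy (best of -4, 1, 6, 8); Delta gets 6.
- A3 → Echo plays Medium (best of 0, -7, 9, -9); Delta gets 1.
- A4 → Echo plays Zero (best of 7, -3, 4, -4); Delta gets -5.
Among 3, 2, 6, 1, -5, the best is 6 at A2. Subgame-perfect outcome: (A2, Heavy) with payoffs (6, 8).
For the simultaneous game, intersect best replies.
Delta's best replies: Zero→A1; Light→A4; Medium→A0; Heavy→A2.
Echo's best replies: A0→Heavy; A1→Medium; A2→Heavy; A3→Medium; A4→Zero.
The unique mutual best reply is (A2, Heavy), giving (6, 8).
Sequential outcome (A2, Heavy) coincides with the Nash profile (A2, Heavy).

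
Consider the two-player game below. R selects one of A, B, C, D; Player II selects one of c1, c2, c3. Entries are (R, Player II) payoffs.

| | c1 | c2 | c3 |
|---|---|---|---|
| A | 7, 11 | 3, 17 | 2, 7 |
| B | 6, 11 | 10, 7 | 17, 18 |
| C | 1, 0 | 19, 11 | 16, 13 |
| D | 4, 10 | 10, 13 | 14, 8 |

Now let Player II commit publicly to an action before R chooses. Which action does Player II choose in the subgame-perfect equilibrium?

c3

R best-responds to each possible Player II move:
- c1 → R plays A (best of 7, 6, 1, 4); Player II gets 11.
- c2 → R plays C (best of 3, 10, 19, 10); Player II gets 11.
- c3 → R plays B (best of 2, 17, 16, 14); Player II gets 18.
Maximizing over 11, 11, 18, Player II chooses c3. Subgame-perfect outcome: (B, c3) with payoffs (17, 18).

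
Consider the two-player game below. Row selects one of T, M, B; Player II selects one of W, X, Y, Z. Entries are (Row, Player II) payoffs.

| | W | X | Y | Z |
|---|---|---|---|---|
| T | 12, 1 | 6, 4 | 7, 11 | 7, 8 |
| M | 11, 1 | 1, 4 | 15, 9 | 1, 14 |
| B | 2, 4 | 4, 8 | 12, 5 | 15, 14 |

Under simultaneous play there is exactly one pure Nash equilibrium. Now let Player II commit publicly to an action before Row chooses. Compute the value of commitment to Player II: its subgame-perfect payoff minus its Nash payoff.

Work backward from Row's decision.
- W: BR = T, leader payoff 1.
- X: BR = T, leader payoff 4.
- Y: BR = M, leader payoff 9.
- Z: BR = B, leader payoff 14.
Maximizing over 1, 4, 9, 14, Player II chooses Z. Subgame-perfect outcome: (B, Z) with payoffs (15, 14).
Now find the simultaneous Nash equilibrium.
Row's best replies: W→T; X→T; Y→M; Z→B.
Player II's best replies: T→Y; M→Z; B→Z.
Only (B, Z) has each player best-responding; Nash payoffs (15, 14).
Player II's commitment gain: 14 − 14 = 0.

0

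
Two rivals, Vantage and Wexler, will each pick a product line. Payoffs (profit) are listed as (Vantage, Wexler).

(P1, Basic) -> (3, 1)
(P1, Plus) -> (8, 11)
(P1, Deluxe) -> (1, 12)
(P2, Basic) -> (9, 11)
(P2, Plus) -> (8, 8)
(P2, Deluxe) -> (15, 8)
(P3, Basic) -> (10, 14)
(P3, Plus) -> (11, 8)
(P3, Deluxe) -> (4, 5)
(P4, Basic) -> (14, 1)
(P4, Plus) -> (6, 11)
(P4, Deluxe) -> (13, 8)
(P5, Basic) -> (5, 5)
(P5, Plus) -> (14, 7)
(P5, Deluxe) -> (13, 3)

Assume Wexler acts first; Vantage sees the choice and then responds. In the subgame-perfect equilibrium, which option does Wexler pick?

Deluxe

Vantage best-responds to each possible Wexler move:
- Basic: Vantage compares 3, 9, 10, 14, 5 and picks P4; Wexler would get 1.
- Plus: Vantage compares 8, 8, 11, 6, 14 and picks P5; Wexler would get 7.
- Deluxe: Vantage compares 1, 15, 4, 13, 13 and picks P2; Wexler would get 8.
Wexler's induced payoffs are 1, 7, 8, so Wexler commits to Deluxe. Subgame-perfect outcome: (P2, Deluxe) with payoffs (15, 8).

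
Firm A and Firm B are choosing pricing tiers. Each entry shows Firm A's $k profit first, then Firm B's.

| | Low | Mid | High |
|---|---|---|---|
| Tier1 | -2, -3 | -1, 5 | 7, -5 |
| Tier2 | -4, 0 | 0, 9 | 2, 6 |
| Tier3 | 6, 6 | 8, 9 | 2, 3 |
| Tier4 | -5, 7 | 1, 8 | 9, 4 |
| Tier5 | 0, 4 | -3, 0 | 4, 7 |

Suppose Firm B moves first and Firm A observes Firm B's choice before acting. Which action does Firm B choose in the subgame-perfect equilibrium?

Firm A best-responds to each possible Firm B move:
- Low: Firm A compares -2, -4, 6, -5, 0 and picks Tier3; Firm B would get 6.
- Mid: Firm A compares -1, 0, 8, 1, -3 and picks Tier3; Firm B would get 9.
- High: Firm A compares 7, 2, 2, 9, 4 and picks Tier4; Firm B would get 4.
Firm B's induced payoffs are 6, 9, 4, so Firm B commits to Mid. Subgame-perfect outcome: (Tier3, Mid) with payoffs (8, 9).

Mid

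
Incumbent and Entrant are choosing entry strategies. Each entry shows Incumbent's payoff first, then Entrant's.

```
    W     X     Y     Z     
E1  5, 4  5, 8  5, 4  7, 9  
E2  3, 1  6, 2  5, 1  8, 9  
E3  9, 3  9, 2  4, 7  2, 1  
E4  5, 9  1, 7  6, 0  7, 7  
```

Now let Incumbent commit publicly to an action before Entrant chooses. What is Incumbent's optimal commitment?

E2

Backward induction with Incumbent moving first.
- E1: BR = Z, leader payoff 7.
- E2: BR = Z, leader payoff 8.
- E3: BR = Y, leader payoff 4.
- E4: BR = W, leader payoff 5.
Maximizing over 7, 8, 4, 5, Incumbent chooses E2. Subgame-perfect outcome: (E2, Z) with payoffs (8, 9).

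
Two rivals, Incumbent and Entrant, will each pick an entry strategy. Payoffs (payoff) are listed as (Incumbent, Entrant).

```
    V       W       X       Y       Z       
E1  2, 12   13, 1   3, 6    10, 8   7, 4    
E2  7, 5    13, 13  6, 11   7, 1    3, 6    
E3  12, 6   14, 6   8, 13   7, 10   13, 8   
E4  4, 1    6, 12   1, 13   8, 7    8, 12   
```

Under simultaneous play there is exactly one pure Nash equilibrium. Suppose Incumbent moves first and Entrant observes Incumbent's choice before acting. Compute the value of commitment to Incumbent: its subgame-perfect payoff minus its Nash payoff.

Solve by backward induction (Incumbent leads).
- E1: Entrant compares 12, 1, 6, 8, 4 and picks V; Incumbent would get 2.
- E2: Entrant compares 5, 13, 11, 1, 6 and picks W; Incumbent would get 13.
- E3: Entrant compares 6, 6, 13, 10, 8 and picks X; Incumbent would get 8.
- E4: Entrant compares 1, 12, 13, 7, 12 and picks X; Incumbent would get 1.
Among 2, 13, 8, 1, the best is 13 at E2. Subgame-perfect outcome: (E2, W) with payoffs (13, 13).
Under simultaneous play:
Incumbent's best replies: V→E3; W→E3; X→E3; Y→E1; Z→E3.
Entrant's best replies: E1→V; E2→W; E3→X; E4→X.
Only (E3, X) has each player best-responding; Nash payoffs (8, 13).
Incumbent's commitment gain: 13 − 8 = 5.

5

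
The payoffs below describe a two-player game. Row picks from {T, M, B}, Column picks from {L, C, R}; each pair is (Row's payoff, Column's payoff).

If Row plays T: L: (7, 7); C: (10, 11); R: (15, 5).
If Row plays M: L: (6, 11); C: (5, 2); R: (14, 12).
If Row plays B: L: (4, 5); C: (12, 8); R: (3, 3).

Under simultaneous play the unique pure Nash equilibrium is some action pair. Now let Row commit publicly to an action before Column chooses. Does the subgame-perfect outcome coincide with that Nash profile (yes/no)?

Backward induction with Row moving first.
- T → Column plays C (best of 7, 11, 5); Row gets 10.
- M → Column plays R (best of 11, 2, 12); Row gets 14.
- B → Column plays C (best of 5, 8, 3); Row gets 12.
Maximizing over 10, 14, 12, Row chooses M. Subgame-perfect outcome: (M, R) with payoffs (14, 12).
For the simultaneous game, intersect best replies.
Row's best replies: L→T; C→B; R→T.
Column's best replies: T→C; M→R; B→C.
Only (B, C) has each player best-responding; Nash payoffs (12, 8).
Sequential outcome (M, R) differs from the Nash profile (B, C).

no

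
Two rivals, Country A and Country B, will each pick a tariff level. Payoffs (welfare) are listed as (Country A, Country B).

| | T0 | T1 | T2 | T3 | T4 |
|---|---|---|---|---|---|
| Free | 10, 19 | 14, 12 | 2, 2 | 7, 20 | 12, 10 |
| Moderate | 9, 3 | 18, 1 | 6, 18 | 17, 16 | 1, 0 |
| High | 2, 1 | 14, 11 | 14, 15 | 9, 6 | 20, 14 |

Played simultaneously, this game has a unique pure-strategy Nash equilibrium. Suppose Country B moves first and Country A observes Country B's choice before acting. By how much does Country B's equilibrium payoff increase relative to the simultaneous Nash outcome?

4

Solve by backward induction (Country B leads).
- T0: BR = Free, leader payoff 19.
- T1: BR = Moderate, leader payoff 1.
- T2: BR = High, leader payoff 15.
- T3: BR = Moderate, leader payoff 16.
- T4: BR = High, leader payoff 14.
Among 19, 1, 15, 16, 14, the best is 19 at T0. Subgame-perfect outcome: (Free, T0) with payoffs (10, 19).
Now find the simultaneous Nash equilibrium.
Country A's best replies: T0→Free; T1→Moderate; T2→High; T3→Moderate; T4→High.
Country B's best replies: Free→T3; Moderate→T2; High→T2.
The unique mutual best reply is (High, T2), giving (14, 15).
Country B's commitment gain: 19 − 15 = 4.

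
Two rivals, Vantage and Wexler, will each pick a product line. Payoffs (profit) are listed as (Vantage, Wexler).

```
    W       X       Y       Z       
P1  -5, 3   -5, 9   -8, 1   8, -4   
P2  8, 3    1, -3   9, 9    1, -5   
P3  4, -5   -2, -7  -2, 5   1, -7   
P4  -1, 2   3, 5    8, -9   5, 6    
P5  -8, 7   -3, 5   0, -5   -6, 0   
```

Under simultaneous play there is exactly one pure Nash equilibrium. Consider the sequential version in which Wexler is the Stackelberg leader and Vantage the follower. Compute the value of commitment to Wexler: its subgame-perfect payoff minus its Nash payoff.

0

Work backward from Vantage's decision.
- W: BR = P2, leader payoff 3.
- X: BR = P4, leader payoff 5.
- Y: BR = P2, leader payoff 9.
- Z: BR = P1, leader payoff -4.
Wexler's induced payoffs are 3, 5, 9, -4, so Wexler commits to Y. Subgame-perfect outcome: (P2, Y) with payoffs (9, 9).
For the simultaneous game, intersect best replies.
Vantage's best replies: W→P2; X→P4; Y→P2; Z→P1.
Wexler's best replies: P1→X; P2→Y; P3→Y; P4→Z; P5→W.
The unique mutual best reply is (P2, Y), giving (9, 9).
Wexler's commitment gain: 9 − 9 = 0.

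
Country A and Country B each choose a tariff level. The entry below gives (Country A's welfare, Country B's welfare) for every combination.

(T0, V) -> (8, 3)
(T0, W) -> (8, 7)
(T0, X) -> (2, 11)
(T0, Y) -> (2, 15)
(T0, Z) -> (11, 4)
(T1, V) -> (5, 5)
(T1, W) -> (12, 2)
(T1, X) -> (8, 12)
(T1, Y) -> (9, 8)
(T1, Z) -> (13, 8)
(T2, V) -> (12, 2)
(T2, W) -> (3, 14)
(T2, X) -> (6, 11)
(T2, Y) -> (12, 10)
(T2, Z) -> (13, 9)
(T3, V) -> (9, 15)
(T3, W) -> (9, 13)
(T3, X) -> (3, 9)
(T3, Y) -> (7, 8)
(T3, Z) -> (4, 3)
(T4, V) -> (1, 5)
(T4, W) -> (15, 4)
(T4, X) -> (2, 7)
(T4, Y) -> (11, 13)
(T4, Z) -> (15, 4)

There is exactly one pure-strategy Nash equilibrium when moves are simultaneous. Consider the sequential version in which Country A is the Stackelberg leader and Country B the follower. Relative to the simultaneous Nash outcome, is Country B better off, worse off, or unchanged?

Country B best-responds to each possible Country A move:
- T0 → Country B plays Y (best of 3, 7, 11, 15, 4); Country A gets 2.
- T1 → Country B plays X (best of 5, 2, 12, 8, 8); Country A gets 8.
- T2 → Country B plays W (best of 2, 14, 11, 10, 9); Country A gets 3.
- T3 → Country B plays V (best of 15, 13, 9, 8, 3); Country A gets 9.
- T4 → Country B plays Y (best of 5, 4, 7, 13, 4); Country A gets 11.
Maximizing over 2, 8, 3, 9, 11, Country A chooses T4. Subgame-perfect outcome: (T4, Y) with payoffs (11, 13).
For the simultaneous game, intersect best replies.
Country A's best replies: V→T2; W→T4; X→T1; Y→T2; Z→T4.
Country B's best replies: T0→Y; T1→X; T2→W; T3→V; T4→Y.
The unique mutual best reply is (T1, X), giving (8, 12).
Country B earns 13 sequentially versus 12 at the Nash outcome: better off.

better off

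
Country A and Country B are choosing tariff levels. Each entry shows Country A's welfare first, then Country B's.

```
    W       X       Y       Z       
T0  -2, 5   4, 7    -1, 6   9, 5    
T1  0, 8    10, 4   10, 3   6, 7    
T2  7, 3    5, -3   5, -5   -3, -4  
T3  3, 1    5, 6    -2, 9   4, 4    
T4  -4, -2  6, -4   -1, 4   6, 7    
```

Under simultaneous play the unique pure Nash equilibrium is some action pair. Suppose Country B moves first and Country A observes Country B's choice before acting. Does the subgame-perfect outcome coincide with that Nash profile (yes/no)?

no

Work backward from Country A's decision.
- W → Country A plays T2 (best of -2, 0, 7, 3, -4); Country B gets 3.
- X → Country A plays T1 (best of 4, 10, 5, 5, 6); Country B gets 4.
- Y → Country A plays T1 (best of -1, 10, 5, -2, -1); Country B gets 3.
- Z → Country A plays T0 (best of 9, 6, -3, 4, 6); Country B gets 5.
Country B's induced payoffs are 3, 4, 3, 5, so Country B commits to Z. Subgame-perfect outcome: (T0, Z) with payoffs (9, 5).
Now find the simultaneous Nash equilibrium.
Country A's best replies: W→T2; X→T1; Y→T1; Z→T0.
Country B's best replies: T0→X; T1→W; T2→W; T3→Y; T4→Z.
The unique mutual best reply is (T2, W), giving (7, 3).
Sequential outcome (T0, Z) differs from the Nash profile (T2, W).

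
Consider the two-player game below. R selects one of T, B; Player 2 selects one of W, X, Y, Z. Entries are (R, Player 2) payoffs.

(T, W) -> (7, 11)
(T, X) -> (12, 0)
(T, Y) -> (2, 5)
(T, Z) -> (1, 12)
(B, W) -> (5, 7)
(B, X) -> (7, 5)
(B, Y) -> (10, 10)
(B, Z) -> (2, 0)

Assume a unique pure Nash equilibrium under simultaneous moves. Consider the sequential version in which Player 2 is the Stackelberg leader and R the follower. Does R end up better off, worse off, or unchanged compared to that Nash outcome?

worse off

Solve by backward induction (Player 2 leads).
- W: BR = T, leader payoff 11.
- X: BR = T, leader payoff 0.
- Y: BR = B, leader payoff 10.
- Z: BR = B, leader payoff 0.
Among 11, 0, 10, 0, the best is 11 at W. Subgame-perfect outcome: (T, W) with payoffs (7, 11).
Now find the simultaneous Nash equilibrium.
R's best replies: W→T; X→T; Y→B; Z→B.
Player 2's best replies: T→Z; B→Y.
The unique mutual best reply is (B, Y), giving (10, 10).
R earns 7 sequentially versus 10 at the Nash outcome: worse off.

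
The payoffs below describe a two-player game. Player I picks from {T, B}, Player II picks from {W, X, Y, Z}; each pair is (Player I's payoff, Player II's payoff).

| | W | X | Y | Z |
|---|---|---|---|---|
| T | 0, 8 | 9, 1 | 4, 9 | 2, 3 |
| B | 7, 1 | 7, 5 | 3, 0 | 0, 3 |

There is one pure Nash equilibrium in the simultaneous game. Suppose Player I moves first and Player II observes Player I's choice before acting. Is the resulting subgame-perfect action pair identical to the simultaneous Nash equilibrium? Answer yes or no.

no

Solve by backward induction (Player I leads).
- T: Player II compares 8, 1, 9, 3 and picks Y; Player I would get 4.
- B: Player II compares 1, 5, 0, 3 and picks X; Player I would get 7.
Among 4, 7, the best is 7 at B. Subgame-perfect outcome: (B, X) with payoffs (7, 5).
For the simultaneous game, intersect best replies.
Player I's best replies: W→B; X→T; Y→T; Z→T.
Player II's best replies: T→Y; B→X.
The unique mutual best reply is (T, Y), giving (4, 9).
Sequential outcome (B, X) differs from the Nash profile (T, Y).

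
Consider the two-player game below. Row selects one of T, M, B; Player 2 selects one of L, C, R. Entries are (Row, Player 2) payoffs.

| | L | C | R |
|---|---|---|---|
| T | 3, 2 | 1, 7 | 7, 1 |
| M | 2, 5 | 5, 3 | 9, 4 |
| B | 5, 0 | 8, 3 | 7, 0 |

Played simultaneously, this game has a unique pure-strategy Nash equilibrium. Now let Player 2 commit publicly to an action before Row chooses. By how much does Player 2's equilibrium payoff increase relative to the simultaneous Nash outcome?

1

Work backward from Row's decision.
- L → Row plays B (best of 3, 2, 5); Player 2 gets 0.
- C → Row plays B (best of 1, 5, 8); Player 2 gets 3.
- R → Row plays M (best of 7, 9, 7); Player 2 gets 4.
Maximizing over 0, 3, 4, Player 2 chooses R. Subgame-perfect outcome: (M, R) with payoffs (9, 4).
Under simultaneous play:
Row's best replies: L→B; C→B; R→M.
Player 2's best replies: T→C; M→L; B→C.
The unique mutual best reply is (B, C), giving (8, 3).
Player 2's commitment gain: 4 − 3 = 1.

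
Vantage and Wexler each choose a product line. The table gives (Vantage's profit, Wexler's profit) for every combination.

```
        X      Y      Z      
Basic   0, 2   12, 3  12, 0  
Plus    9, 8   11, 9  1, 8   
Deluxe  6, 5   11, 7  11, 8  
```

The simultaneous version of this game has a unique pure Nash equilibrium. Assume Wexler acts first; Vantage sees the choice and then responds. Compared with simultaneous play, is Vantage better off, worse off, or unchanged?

worse off

Solve by backward induction (Wexler leads).
- X: BR = Plus, leader payoff 8.
- Y: BR = Basic, leader payoff 3.
- Z: BR = Basic, leader payoff 0.
Among 8, 3, 0, the best is 8 at X. Subgame-perfect outcome: (Plus, X) with payoffs (9, 8).
Under simultaneous play:
Vantage's best replies: X→Plus; Y→Basic; Z→Basic.
Wexler's best replies: Basic→Y; Plus→Y; Deluxe→Z.
Only (Basic, Y) has each player best-responding; Nash payoffs (12, 3).
Vantage earns 9 sequentially versus 12 at the Nash outcome: worse off.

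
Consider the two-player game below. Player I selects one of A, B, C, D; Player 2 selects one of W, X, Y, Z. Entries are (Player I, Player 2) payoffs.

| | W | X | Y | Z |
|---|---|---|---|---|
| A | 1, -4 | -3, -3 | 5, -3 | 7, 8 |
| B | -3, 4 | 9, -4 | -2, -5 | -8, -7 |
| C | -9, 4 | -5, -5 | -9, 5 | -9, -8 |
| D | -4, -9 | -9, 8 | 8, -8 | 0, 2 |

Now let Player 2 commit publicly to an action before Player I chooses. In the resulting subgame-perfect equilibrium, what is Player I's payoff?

7

Backward induction with Player 2 moving first.
- W → Player I plays A (best of 1, -3, -9, -4); Player 2 gets -4.
- X → Player I plays B (best of -3, 9, -5, -9); Player 2 gets -4.
- Y → Player I plays D (best of 5, -2, -9, 8); Player 2 gets -8.
- Z → Player I plays A (best of 7, -8, -9, 0); Player 2 gets 8.
Maximizing over -4, -4, -8, 8, Player 2 chooses Z. Subgame-perfect outcome: (A, Z) with payoffs (7, 8).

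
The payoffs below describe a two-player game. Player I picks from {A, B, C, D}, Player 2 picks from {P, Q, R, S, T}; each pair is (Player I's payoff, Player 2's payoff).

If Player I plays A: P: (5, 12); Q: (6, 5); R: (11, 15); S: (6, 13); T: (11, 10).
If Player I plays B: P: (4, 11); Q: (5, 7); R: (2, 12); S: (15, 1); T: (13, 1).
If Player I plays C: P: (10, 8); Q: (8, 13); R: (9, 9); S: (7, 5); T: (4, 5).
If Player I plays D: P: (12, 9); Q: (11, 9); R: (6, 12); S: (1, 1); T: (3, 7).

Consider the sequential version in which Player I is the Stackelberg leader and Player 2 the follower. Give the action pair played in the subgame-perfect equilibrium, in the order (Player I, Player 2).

Backward induction with Player I moving first.
- A: BR = R, leader payoff 11.
- B: BR = R, leader payoff 2.
- C: BR = Q, leader payoff 8.
- D: BR = R, leader payoff 6.
Maximizing over 11, 2, 8, 6, Player I chooses A. Subgame-perfect outcome: (A, R) with payoffs (11, 15).

(A, R)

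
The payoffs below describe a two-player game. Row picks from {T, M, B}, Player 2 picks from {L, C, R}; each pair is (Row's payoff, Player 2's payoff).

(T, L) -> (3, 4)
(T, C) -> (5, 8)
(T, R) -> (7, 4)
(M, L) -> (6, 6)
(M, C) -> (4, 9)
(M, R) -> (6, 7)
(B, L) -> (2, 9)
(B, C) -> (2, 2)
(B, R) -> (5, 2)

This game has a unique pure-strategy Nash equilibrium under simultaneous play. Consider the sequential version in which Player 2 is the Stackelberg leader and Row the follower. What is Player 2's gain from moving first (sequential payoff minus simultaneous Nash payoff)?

0

Solve by backward induction (Player 2 leads).
- L → Row plays M (best of 3, 6, 2); Player 2 gets 6.
- C → Row plays T (best of 5, 4, 2); Player 2 gets 8.
- R → Row plays T (best of 7, 6, 5); Player 2 gets 4.
Player 2's induced payoffs are 6, 8, 4, so Player 2 commits to C. Subgame-perfect outcome: (T, C) with payoffs (5, 8).
Under simultaneous play:
Row's best replies: L→M; C→T; R→T.
Player 2's best replies: T→C; M→C; B→L.
The unique mutual best reply is (T, C), giving (5, 8).
Player 2's commitment gain: 8 − 8 = 0.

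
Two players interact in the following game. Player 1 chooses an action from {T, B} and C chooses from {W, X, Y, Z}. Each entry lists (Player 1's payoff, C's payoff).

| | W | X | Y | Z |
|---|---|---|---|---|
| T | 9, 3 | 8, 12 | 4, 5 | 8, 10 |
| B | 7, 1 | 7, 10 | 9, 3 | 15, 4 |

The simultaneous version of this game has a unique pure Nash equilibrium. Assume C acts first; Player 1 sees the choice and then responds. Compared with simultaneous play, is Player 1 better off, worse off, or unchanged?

unchanged

Solve by backward induction (C leads).
- W: Player 1 compares 9, 7 and picks T; C would get 3.
- X: Player 1 compares 8, 7 and picks T; C would get 12.
- Y: Player 1 compares 4, 9 and picks B; C would get 3.
- Z: Player 1 compares 8, 15 and picks B; C would get 4.
C's induced payoffs are 3, 12, 3, 4, so C commits to X. Subgame-perfect outcome: (T, X) with payoffs (8, 12).
Under simultaneous play:
Player 1's best replies: W→T; X→T; Y→B; Z→B.
C's best replies: T→X; B→X.
The unique mutual best reply is (T, X), giving (8, 12).
Player 1 earns 8 sequentially versus 8 at the Nash outcome: unchanged.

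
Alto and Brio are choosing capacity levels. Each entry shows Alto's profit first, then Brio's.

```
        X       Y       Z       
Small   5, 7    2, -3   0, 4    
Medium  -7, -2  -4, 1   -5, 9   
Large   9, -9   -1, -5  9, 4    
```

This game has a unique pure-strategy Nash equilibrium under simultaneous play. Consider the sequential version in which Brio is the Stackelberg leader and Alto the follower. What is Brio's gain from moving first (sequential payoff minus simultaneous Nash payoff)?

0

Work backward from Alto's decision.
- X: BR = Large, leader payoff -9.
- Y: BR = Small, leader payoff -3.
- Z: BR = Large, leader payoff 4.
Among -9, -3, 4, the best is 4 at Z. Subgame-perfect outcome: (Large, Z) with payoffs (9, 4).
Under simultaneous play:
Alto's best replies: X→Large; Y→Small; Z→Large.
Brio's best replies: Small→X; Medium→Z; Large→Z.
The unique mutual best reply is (Large, Z), giving (9, 4).
Brio's commitment gain: 4 − 4 = 0.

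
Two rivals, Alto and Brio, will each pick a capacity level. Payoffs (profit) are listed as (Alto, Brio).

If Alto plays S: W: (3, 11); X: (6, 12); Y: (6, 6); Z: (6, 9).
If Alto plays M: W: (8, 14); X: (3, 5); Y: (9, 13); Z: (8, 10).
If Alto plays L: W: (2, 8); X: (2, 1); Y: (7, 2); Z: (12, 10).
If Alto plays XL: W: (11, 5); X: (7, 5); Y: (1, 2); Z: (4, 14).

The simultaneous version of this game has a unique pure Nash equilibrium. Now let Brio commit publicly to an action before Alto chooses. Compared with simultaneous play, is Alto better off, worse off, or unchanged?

Backward induction with Brio moving first.
- W: BR = XL, leader payoff 5.
- X: BR = XL, leader payoff 5.
- Y: BR = M, leader payoff 13.
- Z: BR = L, leader payoff 10.
Maximizing over 5, 5, 13, 10, Brio chooses Y. Subgame-perfect outcome: (M, Y) with payoffs (9, 13).
For the simultaneous game, intersect best replies.
Alto's best replies: W→XL; X→XL; Y→M; Z→L.
Brio's best replies: S→X; M→W; L→Z; XL→Z.
The unique mutual best reply is (L, Z), giving (12, 10).
Alto earns 9 sequentially versus 12 at the Nash outcome: worse off.

worse off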